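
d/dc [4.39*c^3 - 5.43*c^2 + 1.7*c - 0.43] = 13.17*c^2 - 10.86*c + 1.7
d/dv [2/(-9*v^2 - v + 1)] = 2*(18*v + 1)/(9*v^2 + v - 1)^2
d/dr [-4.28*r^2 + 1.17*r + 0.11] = 1.17 - 8.56*r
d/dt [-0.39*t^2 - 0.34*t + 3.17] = -0.78*t - 0.34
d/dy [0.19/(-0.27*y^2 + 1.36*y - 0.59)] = (0.1026*y - 0.2584)/(0.27*y^2 - 1.36*y + 0.59)^2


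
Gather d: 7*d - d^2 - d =-d^2 + 6*d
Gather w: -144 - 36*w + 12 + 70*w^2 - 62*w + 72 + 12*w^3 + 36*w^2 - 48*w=12*w^3 + 106*w^2 - 146*w - 60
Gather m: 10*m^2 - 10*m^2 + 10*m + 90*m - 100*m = 0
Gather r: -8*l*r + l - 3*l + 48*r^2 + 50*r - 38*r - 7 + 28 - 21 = -2*l + 48*r^2 + r*(12 - 8*l)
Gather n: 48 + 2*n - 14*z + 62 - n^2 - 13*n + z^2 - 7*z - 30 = -n^2 - 11*n + z^2 - 21*z + 80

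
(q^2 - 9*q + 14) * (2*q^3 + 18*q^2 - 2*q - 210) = 2*q^5 - 136*q^3 + 60*q^2 + 1862*q - 2940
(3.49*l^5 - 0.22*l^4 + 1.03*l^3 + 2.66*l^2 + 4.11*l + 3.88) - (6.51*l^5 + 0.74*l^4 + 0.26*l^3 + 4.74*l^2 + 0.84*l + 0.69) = -3.02*l^5 - 0.96*l^4 + 0.77*l^3 - 2.08*l^2 + 3.27*l + 3.19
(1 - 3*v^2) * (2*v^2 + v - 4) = -6*v^4 - 3*v^3 + 14*v^2 + v - 4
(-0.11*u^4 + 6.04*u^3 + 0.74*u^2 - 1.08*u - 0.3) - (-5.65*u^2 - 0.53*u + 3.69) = -0.11*u^4 + 6.04*u^3 + 6.39*u^2 - 0.55*u - 3.99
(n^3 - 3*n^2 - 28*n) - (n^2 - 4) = n^3 - 4*n^2 - 28*n + 4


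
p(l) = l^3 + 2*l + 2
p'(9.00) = 245.00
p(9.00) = 749.00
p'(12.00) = 434.00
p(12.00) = 1754.00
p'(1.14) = 5.90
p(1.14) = 5.76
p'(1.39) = 7.80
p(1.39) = 7.47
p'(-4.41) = 60.34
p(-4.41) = -92.59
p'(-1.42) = 8.05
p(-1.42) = -3.70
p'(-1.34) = 7.39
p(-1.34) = -3.09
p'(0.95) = 4.71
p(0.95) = 4.76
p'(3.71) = 43.29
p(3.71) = 60.48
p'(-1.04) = 5.24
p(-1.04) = -1.20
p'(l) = 3*l^2 + 2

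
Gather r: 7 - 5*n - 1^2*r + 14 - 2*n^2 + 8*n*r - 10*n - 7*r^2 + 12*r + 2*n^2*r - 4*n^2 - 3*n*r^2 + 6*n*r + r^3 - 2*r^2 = -6*n^2 - 15*n + r^3 + r^2*(-3*n - 9) + r*(2*n^2 + 14*n + 11) + 21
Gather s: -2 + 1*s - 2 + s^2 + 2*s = s^2 + 3*s - 4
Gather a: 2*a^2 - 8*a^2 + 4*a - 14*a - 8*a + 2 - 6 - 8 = -6*a^2 - 18*a - 12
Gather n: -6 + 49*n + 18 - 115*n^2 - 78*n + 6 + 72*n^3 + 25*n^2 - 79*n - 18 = 72*n^3 - 90*n^2 - 108*n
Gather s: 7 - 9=-2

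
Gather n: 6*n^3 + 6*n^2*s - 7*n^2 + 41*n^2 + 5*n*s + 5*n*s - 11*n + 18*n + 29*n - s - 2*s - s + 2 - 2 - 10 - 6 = 6*n^3 + n^2*(6*s + 34) + n*(10*s + 36) - 4*s - 16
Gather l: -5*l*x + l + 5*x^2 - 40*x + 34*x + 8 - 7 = l*(1 - 5*x) + 5*x^2 - 6*x + 1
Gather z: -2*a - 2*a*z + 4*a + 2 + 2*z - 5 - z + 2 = 2*a + z*(1 - 2*a) - 1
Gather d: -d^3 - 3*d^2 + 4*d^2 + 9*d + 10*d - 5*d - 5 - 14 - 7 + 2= -d^3 + d^2 + 14*d - 24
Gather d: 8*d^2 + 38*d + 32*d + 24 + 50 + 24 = 8*d^2 + 70*d + 98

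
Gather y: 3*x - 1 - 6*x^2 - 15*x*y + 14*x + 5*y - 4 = -6*x^2 + 17*x + y*(5 - 15*x) - 5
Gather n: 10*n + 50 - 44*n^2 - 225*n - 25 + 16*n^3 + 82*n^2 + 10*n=16*n^3 + 38*n^2 - 205*n + 25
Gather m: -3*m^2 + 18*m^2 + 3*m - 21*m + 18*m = 15*m^2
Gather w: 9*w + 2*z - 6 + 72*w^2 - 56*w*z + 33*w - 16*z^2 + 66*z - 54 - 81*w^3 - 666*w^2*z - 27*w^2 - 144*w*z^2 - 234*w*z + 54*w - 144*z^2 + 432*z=-81*w^3 + w^2*(45 - 666*z) + w*(-144*z^2 - 290*z + 96) - 160*z^2 + 500*z - 60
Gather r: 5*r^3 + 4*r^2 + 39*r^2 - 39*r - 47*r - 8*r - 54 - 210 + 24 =5*r^3 + 43*r^2 - 94*r - 240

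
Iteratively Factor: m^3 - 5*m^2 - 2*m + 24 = (m + 2)*(m^2 - 7*m + 12) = (m - 4)*(m + 2)*(m - 3)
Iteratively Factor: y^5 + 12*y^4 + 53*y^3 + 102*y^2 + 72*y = (y + 3)*(y^4 + 9*y^3 + 26*y^2 + 24*y) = (y + 3)^2*(y^3 + 6*y^2 + 8*y) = (y + 3)^2*(y + 4)*(y^2 + 2*y) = (y + 2)*(y + 3)^2*(y + 4)*(y)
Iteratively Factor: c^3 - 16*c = (c - 4)*(c^2 + 4*c) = c*(c - 4)*(c + 4)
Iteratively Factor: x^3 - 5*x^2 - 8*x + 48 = (x + 3)*(x^2 - 8*x + 16) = (x - 4)*(x + 3)*(x - 4)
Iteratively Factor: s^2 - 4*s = (s)*(s - 4)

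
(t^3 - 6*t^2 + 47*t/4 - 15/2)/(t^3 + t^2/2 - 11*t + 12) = (t - 5/2)/(t + 4)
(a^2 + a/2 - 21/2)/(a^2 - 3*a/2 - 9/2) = (2*a + 7)/(2*a + 3)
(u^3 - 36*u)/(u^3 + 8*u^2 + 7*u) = (u^2 - 36)/(u^2 + 8*u + 7)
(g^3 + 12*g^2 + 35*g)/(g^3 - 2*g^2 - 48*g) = (g^2 + 12*g + 35)/(g^2 - 2*g - 48)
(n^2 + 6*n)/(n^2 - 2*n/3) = 3*(n + 6)/(3*n - 2)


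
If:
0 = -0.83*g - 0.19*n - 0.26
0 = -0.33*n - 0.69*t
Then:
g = 0.478641840087623*t - 0.313253012048193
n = -2.09090909090909*t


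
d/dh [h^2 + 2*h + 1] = 2*h + 2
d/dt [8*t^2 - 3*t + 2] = 16*t - 3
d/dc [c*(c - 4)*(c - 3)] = 3*c^2 - 14*c + 12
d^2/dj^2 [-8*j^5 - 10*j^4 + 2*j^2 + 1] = -160*j^3 - 120*j^2 + 4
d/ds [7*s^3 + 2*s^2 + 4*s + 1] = 21*s^2 + 4*s + 4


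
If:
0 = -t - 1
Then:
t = -1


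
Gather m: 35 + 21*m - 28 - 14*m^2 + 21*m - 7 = -14*m^2 + 42*m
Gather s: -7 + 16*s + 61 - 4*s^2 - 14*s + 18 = -4*s^2 + 2*s + 72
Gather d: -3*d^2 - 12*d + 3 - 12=-3*d^2 - 12*d - 9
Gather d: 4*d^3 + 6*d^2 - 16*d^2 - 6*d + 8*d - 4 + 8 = 4*d^3 - 10*d^2 + 2*d + 4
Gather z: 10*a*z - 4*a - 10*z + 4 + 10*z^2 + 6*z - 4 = -4*a + 10*z^2 + z*(10*a - 4)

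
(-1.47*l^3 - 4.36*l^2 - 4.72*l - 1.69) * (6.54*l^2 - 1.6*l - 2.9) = -9.6138*l^5 - 26.1624*l^4 - 19.6298*l^3 + 9.1434*l^2 + 16.392*l + 4.901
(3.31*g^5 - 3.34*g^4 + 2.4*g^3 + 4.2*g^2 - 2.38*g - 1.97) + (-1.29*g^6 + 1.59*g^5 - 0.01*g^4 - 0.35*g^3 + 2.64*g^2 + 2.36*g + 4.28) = -1.29*g^6 + 4.9*g^5 - 3.35*g^4 + 2.05*g^3 + 6.84*g^2 - 0.02*g + 2.31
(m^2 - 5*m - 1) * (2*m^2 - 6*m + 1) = 2*m^4 - 16*m^3 + 29*m^2 + m - 1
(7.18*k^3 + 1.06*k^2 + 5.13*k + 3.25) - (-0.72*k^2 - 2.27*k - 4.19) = 7.18*k^3 + 1.78*k^2 + 7.4*k + 7.44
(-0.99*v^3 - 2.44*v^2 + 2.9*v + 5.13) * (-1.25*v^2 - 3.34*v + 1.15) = 1.2375*v^5 + 6.3566*v^4 + 3.3861*v^3 - 18.9045*v^2 - 13.7992*v + 5.8995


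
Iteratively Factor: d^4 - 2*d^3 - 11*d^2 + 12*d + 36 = (d + 2)*(d^3 - 4*d^2 - 3*d + 18) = (d + 2)^2*(d^2 - 6*d + 9) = (d - 3)*(d + 2)^2*(d - 3)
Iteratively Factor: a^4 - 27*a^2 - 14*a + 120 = (a + 3)*(a^3 - 3*a^2 - 18*a + 40) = (a + 3)*(a + 4)*(a^2 - 7*a + 10) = (a - 2)*(a + 3)*(a + 4)*(a - 5)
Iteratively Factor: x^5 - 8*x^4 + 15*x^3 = (x)*(x^4 - 8*x^3 + 15*x^2) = x^2*(x^3 - 8*x^2 + 15*x) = x^2*(x - 3)*(x^2 - 5*x) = x^2*(x - 5)*(x - 3)*(x)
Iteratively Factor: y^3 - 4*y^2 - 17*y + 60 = (y - 3)*(y^2 - y - 20) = (y - 3)*(y + 4)*(y - 5)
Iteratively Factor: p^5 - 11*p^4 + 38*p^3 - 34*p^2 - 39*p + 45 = (p - 3)*(p^4 - 8*p^3 + 14*p^2 + 8*p - 15) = (p - 3)*(p + 1)*(p^3 - 9*p^2 + 23*p - 15) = (p - 5)*(p - 3)*(p + 1)*(p^2 - 4*p + 3) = (p - 5)*(p - 3)^2*(p + 1)*(p - 1)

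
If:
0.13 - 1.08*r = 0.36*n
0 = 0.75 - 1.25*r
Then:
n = -1.44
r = 0.60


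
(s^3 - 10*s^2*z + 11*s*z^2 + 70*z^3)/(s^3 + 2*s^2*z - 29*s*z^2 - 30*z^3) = (s^2 - 5*s*z - 14*z^2)/(s^2 + 7*s*z + 6*z^2)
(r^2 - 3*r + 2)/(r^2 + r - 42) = (r^2 - 3*r + 2)/(r^2 + r - 42)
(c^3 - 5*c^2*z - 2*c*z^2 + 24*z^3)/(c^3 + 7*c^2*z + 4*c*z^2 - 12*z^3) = (-c^2 + 7*c*z - 12*z^2)/(-c^2 - 5*c*z + 6*z^2)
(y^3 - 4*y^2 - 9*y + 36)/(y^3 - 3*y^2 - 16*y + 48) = (y + 3)/(y + 4)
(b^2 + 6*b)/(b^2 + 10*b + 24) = b/(b + 4)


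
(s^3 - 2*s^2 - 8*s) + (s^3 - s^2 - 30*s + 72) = 2*s^3 - 3*s^2 - 38*s + 72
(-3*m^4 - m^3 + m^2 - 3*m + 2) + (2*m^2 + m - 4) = -3*m^4 - m^3 + 3*m^2 - 2*m - 2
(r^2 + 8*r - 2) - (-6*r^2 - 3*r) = 7*r^2 + 11*r - 2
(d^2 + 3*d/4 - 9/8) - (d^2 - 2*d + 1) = 11*d/4 - 17/8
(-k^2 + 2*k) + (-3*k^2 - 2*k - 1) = -4*k^2 - 1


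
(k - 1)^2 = k^2 - 2*k + 1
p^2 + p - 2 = (p - 1)*(p + 2)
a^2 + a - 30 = (a - 5)*(a + 6)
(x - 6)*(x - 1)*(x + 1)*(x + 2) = x^4 - 4*x^3 - 13*x^2 + 4*x + 12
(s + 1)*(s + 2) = s^2 + 3*s + 2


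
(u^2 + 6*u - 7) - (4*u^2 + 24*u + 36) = -3*u^2 - 18*u - 43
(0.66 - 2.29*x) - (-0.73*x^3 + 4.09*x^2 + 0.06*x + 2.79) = 0.73*x^3 - 4.09*x^2 - 2.35*x - 2.13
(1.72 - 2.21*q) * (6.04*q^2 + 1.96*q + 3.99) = -13.3484*q^3 + 6.0572*q^2 - 5.4467*q + 6.8628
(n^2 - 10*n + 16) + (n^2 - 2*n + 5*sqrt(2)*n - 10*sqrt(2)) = 2*n^2 - 12*n + 5*sqrt(2)*n - 10*sqrt(2) + 16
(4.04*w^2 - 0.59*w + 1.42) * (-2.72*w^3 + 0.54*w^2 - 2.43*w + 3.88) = -10.9888*w^5 + 3.7864*w^4 - 13.9982*w^3 + 17.8757*w^2 - 5.7398*w + 5.5096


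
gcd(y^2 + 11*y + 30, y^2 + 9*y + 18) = y + 6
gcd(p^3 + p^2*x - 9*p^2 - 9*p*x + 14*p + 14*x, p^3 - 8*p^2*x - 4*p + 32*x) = p - 2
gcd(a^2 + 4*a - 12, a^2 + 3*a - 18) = a + 6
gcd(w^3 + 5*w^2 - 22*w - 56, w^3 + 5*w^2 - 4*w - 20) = w + 2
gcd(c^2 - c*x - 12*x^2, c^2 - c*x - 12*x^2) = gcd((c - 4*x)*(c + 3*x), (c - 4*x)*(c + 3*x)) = -c^2 + c*x + 12*x^2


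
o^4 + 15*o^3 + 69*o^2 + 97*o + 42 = (o + 1)^2*(o + 6)*(o + 7)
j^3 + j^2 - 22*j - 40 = (j - 5)*(j + 2)*(j + 4)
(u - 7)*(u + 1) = u^2 - 6*u - 7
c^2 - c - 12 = (c - 4)*(c + 3)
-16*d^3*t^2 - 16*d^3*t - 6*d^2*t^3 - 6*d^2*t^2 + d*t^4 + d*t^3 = t*(-8*d + t)*(2*d + t)*(d*t + d)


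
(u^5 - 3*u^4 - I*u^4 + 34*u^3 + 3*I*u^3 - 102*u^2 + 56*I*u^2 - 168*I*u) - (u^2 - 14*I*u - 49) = u^5 - 3*u^4 - I*u^4 + 34*u^3 + 3*I*u^3 - 103*u^2 + 56*I*u^2 - 154*I*u + 49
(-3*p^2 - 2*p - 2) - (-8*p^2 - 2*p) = 5*p^2 - 2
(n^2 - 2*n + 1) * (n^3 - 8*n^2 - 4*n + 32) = n^5 - 10*n^4 + 13*n^3 + 32*n^2 - 68*n + 32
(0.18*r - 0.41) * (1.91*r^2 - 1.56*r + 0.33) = 0.3438*r^3 - 1.0639*r^2 + 0.699*r - 0.1353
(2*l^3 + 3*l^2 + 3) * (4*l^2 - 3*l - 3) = 8*l^5 + 6*l^4 - 15*l^3 + 3*l^2 - 9*l - 9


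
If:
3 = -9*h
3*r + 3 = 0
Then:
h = -1/3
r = -1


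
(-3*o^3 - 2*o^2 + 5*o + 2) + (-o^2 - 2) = -3*o^3 - 3*o^2 + 5*o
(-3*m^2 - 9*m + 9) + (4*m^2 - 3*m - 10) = m^2 - 12*m - 1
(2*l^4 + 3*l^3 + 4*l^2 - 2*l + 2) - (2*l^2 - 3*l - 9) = 2*l^4 + 3*l^3 + 2*l^2 + l + 11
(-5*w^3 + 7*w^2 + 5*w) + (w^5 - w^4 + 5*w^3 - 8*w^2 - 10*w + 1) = w^5 - w^4 - w^2 - 5*w + 1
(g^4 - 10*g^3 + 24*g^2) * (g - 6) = g^5 - 16*g^4 + 84*g^3 - 144*g^2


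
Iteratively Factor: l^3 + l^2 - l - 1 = (l - 1)*(l^2 + 2*l + 1) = (l - 1)*(l + 1)*(l + 1)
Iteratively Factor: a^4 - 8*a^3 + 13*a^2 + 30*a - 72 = (a + 2)*(a^3 - 10*a^2 + 33*a - 36) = (a - 4)*(a + 2)*(a^2 - 6*a + 9) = (a - 4)*(a - 3)*(a + 2)*(a - 3)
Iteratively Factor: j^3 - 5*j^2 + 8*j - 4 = (j - 1)*(j^2 - 4*j + 4) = (j - 2)*(j - 1)*(j - 2)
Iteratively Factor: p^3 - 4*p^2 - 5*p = (p + 1)*(p^2 - 5*p) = p*(p + 1)*(p - 5)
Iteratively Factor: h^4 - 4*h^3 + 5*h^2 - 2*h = (h - 1)*(h^3 - 3*h^2 + 2*h) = (h - 1)^2*(h^2 - 2*h) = h*(h - 1)^2*(h - 2)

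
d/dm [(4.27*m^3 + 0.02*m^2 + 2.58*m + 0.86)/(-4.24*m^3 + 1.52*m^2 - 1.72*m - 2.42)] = (6.5752*m^4 + 7.18960000000001*m^3 - 24.017*m^2 - 2.7112*m - 4.7644)/(17.9776*m^6 - 12.8896*m^5 + 16.896*m^4 + 15.2928*m^3 - 4.3984*m^2 + 8.3248*m + 5.8564)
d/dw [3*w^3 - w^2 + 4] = w*(9*w - 2)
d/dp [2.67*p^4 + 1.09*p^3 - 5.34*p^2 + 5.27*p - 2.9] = 10.68*p^3 + 3.27*p^2 - 10.68*p + 5.27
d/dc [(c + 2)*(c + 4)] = 2*c + 6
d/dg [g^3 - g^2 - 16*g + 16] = 3*g^2 - 2*g - 16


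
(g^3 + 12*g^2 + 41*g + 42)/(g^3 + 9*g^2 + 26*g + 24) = (g + 7)/(g + 4)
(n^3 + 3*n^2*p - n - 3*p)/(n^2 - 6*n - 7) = (n^2 + 3*n*p - n - 3*p)/(n - 7)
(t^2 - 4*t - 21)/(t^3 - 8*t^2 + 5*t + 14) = (t + 3)/(t^2 - t - 2)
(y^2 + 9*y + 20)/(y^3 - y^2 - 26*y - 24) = (y + 5)/(y^2 - 5*y - 6)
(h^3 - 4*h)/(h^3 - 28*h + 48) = h*(h + 2)/(h^2 + 2*h - 24)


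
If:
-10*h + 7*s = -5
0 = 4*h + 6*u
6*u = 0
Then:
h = 0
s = -5/7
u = 0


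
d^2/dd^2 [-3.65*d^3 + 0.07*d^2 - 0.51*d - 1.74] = 0.14 - 21.9*d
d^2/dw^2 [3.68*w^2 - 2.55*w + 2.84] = 7.36000000000000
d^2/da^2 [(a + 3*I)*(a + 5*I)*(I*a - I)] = 6*I*a - 16 - 2*I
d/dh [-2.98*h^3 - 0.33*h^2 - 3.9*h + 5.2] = -8.94*h^2 - 0.66*h - 3.9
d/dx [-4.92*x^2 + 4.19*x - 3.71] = 4.19 - 9.84*x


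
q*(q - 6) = q^2 - 6*q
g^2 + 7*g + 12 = (g + 3)*(g + 4)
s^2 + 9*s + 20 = (s + 4)*(s + 5)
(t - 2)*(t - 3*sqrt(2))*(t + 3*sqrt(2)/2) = t^3 - 3*sqrt(2)*t^2/2 - 2*t^2 - 9*t + 3*sqrt(2)*t + 18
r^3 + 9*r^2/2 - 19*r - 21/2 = (r - 3)*(r + 1/2)*(r + 7)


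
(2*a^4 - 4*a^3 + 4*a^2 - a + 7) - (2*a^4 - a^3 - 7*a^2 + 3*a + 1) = -3*a^3 + 11*a^2 - 4*a + 6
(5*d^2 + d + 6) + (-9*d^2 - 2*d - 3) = -4*d^2 - d + 3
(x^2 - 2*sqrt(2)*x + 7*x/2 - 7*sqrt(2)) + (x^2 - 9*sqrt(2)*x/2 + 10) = 2*x^2 - 13*sqrt(2)*x/2 + 7*x/2 - 7*sqrt(2) + 10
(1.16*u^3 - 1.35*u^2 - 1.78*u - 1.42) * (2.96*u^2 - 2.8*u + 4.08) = 3.4336*u^5 - 7.244*u^4 + 3.244*u^3 - 4.7272*u^2 - 3.2864*u - 5.7936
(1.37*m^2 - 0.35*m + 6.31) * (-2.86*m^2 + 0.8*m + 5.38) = -3.9182*m^4 + 2.097*m^3 - 10.956*m^2 + 3.165*m + 33.9478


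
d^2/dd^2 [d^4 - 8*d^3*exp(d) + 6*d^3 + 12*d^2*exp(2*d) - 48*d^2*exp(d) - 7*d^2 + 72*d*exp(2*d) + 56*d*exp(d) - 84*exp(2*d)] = -8*d^3*exp(d) + 48*d^2*exp(2*d) - 96*d^2*exp(d) + 12*d^2 + 384*d*exp(2*d) - 184*d*exp(d) + 36*d - 24*exp(2*d) + 16*exp(d) - 14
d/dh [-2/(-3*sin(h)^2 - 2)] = -24*sin(2*h)/(3*cos(2*h) - 7)^2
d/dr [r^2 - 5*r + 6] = 2*r - 5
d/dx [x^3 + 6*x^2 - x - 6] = 3*x^2 + 12*x - 1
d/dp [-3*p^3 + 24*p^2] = 3*p*(16 - 3*p)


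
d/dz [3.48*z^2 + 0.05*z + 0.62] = 6.96*z + 0.05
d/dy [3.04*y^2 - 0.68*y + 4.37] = 6.08*y - 0.68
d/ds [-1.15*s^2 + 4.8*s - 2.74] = 4.8 - 2.3*s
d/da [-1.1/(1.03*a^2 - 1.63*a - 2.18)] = (2.266*a - 1.793)/(-1.03*a^2 + 1.63*a + 2.18)^2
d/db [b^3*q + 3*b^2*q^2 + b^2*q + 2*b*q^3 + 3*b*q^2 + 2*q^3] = q*(3*b^2 + 6*b*q + 2*b + 2*q^2 + 3*q)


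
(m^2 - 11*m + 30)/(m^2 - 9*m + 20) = (m - 6)/(m - 4)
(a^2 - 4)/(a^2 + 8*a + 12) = (a - 2)/(a + 6)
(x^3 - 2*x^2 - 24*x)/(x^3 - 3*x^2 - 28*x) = (x - 6)/(x - 7)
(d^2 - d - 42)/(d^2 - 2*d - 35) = (d + 6)/(d + 5)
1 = 1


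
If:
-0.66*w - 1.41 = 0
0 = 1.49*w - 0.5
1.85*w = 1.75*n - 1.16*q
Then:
No Solution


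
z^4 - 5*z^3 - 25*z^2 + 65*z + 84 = (z - 7)*(z - 3)*(z + 1)*(z + 4)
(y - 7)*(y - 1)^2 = y^3 - 9*y^2 + 15*y - 7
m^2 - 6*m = m*(m - 6)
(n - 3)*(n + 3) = n^2 - 9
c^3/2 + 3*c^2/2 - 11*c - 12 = (c/2 + 1/2)*(c - 4)*(c + 6)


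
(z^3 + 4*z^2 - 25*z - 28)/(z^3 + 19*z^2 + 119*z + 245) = (z^2 - 3*z - 4)/(z^2 + 12*z + 35)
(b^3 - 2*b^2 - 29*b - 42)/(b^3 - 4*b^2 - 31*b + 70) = (b^2 + 5*b + 6)/(b^2 + 3*b - 10)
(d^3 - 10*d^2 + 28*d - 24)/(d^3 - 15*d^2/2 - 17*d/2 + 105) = 2*(d^2 - 4*d + 4)/(2*d^2 - 3*d - 35)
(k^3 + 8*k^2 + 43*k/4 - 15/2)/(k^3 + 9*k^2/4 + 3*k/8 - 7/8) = 2*(2*k^2 + 17*k + 30)/(4*k^2 + 11*k + 7)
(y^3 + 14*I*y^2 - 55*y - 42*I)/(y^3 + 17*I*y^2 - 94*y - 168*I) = (y + I)/(y + 4*I)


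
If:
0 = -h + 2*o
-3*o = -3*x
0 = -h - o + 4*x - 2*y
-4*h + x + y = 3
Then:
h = -12/13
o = -6/13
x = -6/13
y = -3/13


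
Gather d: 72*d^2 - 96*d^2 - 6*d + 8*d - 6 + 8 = -24*d^2 + 2*d + 2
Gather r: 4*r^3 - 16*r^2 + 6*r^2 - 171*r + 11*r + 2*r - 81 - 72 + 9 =4*r^3 - 10*r^2 - 158*r - 144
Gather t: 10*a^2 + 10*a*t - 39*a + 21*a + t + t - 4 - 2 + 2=10*a^2 - 18*a + t*(10*a + 2) - 4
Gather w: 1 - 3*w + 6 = 7 - 3*w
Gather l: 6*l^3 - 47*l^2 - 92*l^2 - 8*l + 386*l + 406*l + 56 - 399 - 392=6*l^3 - 139*l^2 + 784*l - 735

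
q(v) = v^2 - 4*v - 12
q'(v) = 2*v - 4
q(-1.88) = -0.95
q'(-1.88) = -7.76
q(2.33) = -15.89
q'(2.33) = 0.66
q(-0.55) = -9.50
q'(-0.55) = -5.10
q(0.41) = -13.47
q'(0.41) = -3.18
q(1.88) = -15.99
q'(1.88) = -0.24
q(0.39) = -13.41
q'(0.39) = -3.22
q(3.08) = -14.83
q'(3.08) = 2.16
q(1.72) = -15.92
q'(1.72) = -0.56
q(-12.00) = 180.00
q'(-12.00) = -28.00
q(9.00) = 33.00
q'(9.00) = 14.00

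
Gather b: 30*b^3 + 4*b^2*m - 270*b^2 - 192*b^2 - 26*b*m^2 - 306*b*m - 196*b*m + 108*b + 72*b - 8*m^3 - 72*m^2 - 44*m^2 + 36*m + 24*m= 30*b^3 + b^2*(4*m - 462) + b*(-26*m^2 - 502*m + 180) - 8*m^3 - 116*m^2 + 60*m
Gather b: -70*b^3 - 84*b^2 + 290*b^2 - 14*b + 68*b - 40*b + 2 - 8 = -70*b^3 + 206*b^2 + 14*b - 6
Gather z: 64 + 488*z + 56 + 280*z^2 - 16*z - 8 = 280*z^2 + 472*z + 112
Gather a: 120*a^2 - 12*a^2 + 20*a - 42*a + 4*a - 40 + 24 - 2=108*a^2 - 18*a - 18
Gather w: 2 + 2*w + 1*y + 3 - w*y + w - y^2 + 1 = w*(3 - y) - y^2 + y + 6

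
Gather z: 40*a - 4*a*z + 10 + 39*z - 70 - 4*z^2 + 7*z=40*a - 4*z^2 + z*(46 - 4*a) - 60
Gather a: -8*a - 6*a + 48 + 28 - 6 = 70 - 14*a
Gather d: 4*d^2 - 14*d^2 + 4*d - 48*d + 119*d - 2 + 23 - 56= -10*d^2 + 75*d - 35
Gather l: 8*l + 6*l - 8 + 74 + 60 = 14*l + 126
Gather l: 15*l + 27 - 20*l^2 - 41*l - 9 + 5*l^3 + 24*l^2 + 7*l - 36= 5*l^3 + 4*l^2 - 19*l - 18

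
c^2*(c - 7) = c^3 - 7*c^2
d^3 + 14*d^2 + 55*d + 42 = (d + 1)*(d + 6)*(d + 7)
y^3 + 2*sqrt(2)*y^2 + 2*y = y*(y + sqrt(2))^2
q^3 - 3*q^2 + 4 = (q - 2)^2*(q + 1)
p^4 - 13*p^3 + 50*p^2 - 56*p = p*(p - 7)*(p - 4)*(p - 2)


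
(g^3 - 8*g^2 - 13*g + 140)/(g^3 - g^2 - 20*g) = (g - 7)/g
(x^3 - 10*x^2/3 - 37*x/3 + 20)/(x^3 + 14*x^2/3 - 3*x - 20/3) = (x^2 - 2*x - 15)/(x^2 + 6*x + 5)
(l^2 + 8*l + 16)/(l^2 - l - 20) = (l + 4)/(l - 5)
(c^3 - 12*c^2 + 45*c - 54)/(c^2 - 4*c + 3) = (c^2 - 9*c + 18)/(c - 1)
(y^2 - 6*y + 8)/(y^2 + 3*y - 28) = (y - 2)/(y + 7)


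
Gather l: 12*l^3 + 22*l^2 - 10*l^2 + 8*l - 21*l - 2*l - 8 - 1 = 12*l^3 + 12*l^2 - 15*l - 9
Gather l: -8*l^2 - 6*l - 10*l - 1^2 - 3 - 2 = -8*l^2 - 16*l - 6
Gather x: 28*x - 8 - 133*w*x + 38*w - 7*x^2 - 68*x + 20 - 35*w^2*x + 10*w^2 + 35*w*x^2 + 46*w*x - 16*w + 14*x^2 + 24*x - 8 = 10*w^2 + 22*w + x^2*(35*w + 7) + x*(-35*w^2 - 87*w - 16) + 4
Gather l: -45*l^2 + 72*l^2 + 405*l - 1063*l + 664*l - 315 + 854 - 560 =27*l^2 + 6*l - 21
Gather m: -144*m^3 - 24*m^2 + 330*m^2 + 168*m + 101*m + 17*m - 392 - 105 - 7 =-144*m^3 + 306*m^2 + 286*m - 504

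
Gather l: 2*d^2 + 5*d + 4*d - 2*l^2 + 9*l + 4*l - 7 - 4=2*d^2 + 9*d - 2*l^2 + 13*l - 11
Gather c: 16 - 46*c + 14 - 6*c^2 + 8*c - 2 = -6*c^2 - 38*c + 28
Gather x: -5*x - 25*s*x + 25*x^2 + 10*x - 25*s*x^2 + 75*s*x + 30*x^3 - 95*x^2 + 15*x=30*x^3 + x^2*(-25*s - 70) + x*(50*s + 20)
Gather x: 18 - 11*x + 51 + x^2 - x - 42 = x^2 - 12*x + 27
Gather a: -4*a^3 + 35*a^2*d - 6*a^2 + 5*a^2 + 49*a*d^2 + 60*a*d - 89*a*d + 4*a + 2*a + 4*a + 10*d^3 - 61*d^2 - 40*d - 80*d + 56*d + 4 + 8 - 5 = -4*a^3 + a^2*(35*d - 1) + a*(49*d^2 - 29*d + 10) + 10*d^3 - 61*d^2 - 64*d + 7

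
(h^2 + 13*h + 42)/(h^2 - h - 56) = (h + 6)/(h - 8)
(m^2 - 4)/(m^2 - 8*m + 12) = (m + 2)/(m - 6)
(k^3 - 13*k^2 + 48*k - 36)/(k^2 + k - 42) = (k^2 - 7*k + 6)/(k + 7)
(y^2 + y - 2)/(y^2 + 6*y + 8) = (y - 1)/(y + 4)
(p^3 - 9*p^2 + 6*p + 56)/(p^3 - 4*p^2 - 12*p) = (p^2 - 11*p + 28)/(p*(p - 6))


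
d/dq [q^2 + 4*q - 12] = 2*q + 4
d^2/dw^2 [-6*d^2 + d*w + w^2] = 2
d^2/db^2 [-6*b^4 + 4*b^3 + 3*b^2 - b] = -72*b^2 + 24*b + 6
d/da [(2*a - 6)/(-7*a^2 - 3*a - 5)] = 14*(a^2 - 6*a - 2)/(49*a^4 + 42*a^3 + 79*a^2 + 30*a + 25)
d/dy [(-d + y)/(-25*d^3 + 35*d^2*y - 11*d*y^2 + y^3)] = 2/(125*d^3 - 75*d^2*y + 15*d*y^2 - y^3)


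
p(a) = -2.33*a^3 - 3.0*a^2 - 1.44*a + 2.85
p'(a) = -6.99*a^2 - 6.0*a - 1.44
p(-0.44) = 3.10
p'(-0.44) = -0.15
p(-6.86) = 623.74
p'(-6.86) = -289.23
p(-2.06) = 13.45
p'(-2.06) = -18.74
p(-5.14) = 247.40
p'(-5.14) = -155.27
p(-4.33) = 141.99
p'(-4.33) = -106.51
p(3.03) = -93.87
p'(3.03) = -83.79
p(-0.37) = 3.09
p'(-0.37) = -0.18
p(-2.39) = 20.96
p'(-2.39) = -27.03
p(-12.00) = 3614.37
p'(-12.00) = -936.00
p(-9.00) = 1471.38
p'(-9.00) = -513.63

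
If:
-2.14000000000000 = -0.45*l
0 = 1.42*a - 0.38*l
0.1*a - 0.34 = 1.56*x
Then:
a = 1.27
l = 4.76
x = -0.14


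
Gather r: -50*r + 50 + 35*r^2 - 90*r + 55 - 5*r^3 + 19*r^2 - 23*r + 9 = -5*r^3 + 54*r^2 - 163*r + 114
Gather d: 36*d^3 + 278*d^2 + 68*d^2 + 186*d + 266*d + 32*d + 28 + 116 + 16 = 36*d^3 + 346*d^2 + 484*d + 160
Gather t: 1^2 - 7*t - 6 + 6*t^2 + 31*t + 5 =6*t^2 + 24*t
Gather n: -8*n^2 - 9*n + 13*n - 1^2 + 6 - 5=-8*n^2 + 4*n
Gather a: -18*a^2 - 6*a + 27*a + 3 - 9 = -18*a^2 + 21*a - 6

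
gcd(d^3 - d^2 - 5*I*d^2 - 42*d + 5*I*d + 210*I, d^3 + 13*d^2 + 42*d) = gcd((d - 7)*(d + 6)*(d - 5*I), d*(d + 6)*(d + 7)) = d + 6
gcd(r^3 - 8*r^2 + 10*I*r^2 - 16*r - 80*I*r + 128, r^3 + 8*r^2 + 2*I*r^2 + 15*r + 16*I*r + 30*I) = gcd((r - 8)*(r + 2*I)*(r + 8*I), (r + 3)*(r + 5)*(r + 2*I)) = r + 2*I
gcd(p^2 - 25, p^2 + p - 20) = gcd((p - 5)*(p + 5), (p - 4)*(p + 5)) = p + 5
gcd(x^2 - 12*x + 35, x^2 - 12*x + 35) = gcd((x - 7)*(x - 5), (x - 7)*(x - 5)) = x^2 - 12*x + 35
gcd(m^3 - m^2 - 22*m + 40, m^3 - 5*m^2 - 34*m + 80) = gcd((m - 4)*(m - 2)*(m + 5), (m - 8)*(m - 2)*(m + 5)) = m^2 + 3*m - 10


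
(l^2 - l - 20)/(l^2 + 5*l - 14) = (l^2 - l - 20)/(l^2 + 5*l - 14)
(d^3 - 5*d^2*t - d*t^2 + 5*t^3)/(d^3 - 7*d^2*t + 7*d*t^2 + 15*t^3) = (-d + t)/(-d + 3*t)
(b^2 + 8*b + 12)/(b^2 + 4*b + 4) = (b + 6)/(b + 2)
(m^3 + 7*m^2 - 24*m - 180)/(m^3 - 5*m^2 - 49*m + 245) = (m^2 + 12*m + 36)/(m^2 - 49)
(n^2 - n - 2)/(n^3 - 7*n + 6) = (n + 1)/(n^2 + 2*n - 3)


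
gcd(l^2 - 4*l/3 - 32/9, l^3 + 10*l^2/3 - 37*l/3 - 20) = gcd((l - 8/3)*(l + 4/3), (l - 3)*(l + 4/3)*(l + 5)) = l + 4/3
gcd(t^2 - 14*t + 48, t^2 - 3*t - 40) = t - 8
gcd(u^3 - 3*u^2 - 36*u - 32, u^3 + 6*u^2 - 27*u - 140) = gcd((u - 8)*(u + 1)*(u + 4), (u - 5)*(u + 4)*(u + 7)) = u + 4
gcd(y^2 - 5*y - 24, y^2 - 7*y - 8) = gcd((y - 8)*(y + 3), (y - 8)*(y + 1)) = y - 8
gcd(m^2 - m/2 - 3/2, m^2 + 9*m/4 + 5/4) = m + 1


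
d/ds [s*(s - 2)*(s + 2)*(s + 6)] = 4*s^3 + 18*s^2 - 8*s - 24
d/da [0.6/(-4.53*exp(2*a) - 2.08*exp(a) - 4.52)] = (5.436*exp(a) + 1.248)*exp(a)/(4.53*exp(2*a) + 2.08*exp(a) + 4.52)^2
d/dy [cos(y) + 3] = -sin(y)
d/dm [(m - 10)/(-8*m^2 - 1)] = (-8*m^2 + 16*m*(m - 10) - 1)/(8*m^2 + 1)^2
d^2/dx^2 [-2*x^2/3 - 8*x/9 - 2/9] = -4/3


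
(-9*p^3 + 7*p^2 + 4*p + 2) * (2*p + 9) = -18*p^4 - 67*p^3 + 71*p^2 + 40*p + 18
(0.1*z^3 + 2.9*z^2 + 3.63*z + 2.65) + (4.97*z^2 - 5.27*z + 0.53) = 0.1*z^3 + 7.87*z^2 - 1.64*z + 3.18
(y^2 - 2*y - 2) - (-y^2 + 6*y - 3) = 2*y^2 - 8*y + 1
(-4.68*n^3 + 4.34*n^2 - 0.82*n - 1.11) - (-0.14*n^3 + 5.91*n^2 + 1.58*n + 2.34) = -4.54*n^3 - 1.57*n^2 - 2.4*n - 3.45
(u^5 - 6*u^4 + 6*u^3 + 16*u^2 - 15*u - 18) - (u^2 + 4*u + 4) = u^5 - 6*u^4 + 6*u^3 + 15*u^2 - 19*u - 22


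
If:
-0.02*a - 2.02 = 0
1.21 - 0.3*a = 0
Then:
No Solution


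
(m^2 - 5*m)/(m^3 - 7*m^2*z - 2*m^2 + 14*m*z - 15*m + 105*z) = m/(m^2 - 7*m*z + 3*m - 21*z)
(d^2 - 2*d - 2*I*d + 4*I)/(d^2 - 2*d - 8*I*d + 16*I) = (d - 2*I)/(d - 8*I)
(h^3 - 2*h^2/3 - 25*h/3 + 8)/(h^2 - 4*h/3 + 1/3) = (3*h^2 + h - 24)/(3*h - 1)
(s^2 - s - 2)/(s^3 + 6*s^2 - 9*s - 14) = 1/(s + 7)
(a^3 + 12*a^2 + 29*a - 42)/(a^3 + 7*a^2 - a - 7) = (a + 6)/(a + 1)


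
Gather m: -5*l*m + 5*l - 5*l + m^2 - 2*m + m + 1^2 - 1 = m^2 + m*(-5*l - 1)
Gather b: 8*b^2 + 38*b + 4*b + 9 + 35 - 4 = 8*b^2 + 42*b + 40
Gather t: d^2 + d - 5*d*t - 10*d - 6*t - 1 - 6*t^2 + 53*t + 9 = d^2 - 9*d - 6*t^2 + t*(47 - 5*d) + 8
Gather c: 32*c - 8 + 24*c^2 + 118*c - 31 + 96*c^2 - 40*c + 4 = 120*c^2 + 110*c - 35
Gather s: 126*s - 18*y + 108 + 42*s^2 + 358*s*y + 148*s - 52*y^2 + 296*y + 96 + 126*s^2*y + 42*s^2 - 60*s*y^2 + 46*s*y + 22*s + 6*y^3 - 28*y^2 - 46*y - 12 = s^2*(126*y + 84) + s*(-60*y^2 + 404*y + 296) + 6*y^3 - 80*y^2 + 232*y + 192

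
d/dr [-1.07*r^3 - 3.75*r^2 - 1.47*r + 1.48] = -3.21*r^2 - 7.5*r - 1.47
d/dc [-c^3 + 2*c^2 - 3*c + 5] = -3*c^2 + 4*c - 3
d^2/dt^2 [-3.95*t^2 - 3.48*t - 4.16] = -7.90000000000000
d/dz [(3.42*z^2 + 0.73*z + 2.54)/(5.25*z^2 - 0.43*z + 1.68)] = (-5.3031*z^2 - 15.1788*z + 2.3186)/(27.5625*z^4 - 4.515*z^3 + 17.8249*z^2 - 1.4448*z + 2.8224)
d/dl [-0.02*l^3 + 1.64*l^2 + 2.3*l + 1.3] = -0.06*l^2 + 3.28*l + 2.3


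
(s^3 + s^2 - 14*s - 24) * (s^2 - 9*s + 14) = s^5 - 8*s^4 - 9*s^3 + 116*s^2 + 20*s - 336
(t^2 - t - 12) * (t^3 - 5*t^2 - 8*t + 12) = t^5 - 6*t^4 - 15*t^3 + 80*t^2 + 84*t - 144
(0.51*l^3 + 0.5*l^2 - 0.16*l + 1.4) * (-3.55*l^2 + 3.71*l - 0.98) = -1.8105*l^5 + 0.1171*l^4 + 1.9232*l^3 - 6.0536*l^2 + 5.3508*l - 1.372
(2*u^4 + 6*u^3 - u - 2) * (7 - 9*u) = -18*u^5 - 40*u^4 + 42*u^3 + 9*u^2 + 11*u - 14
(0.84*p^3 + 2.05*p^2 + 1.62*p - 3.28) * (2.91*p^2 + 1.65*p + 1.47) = 2.4444*p^5 + 7.3515*p^4 + 9.3315*p^3 - 3.8583*p^2 - 3.0306*p - 4.8216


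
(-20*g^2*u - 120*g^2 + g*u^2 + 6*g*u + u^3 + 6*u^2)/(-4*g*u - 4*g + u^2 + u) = (5*g*u + 30*g + u^2 + 6*u)/(u + 1)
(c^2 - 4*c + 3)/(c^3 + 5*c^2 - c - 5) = (c - 3)/(c^2 + 6*c + 5)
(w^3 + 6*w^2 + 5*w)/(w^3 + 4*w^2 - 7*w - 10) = w/(w - 2)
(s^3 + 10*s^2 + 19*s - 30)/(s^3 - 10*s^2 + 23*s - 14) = (s^2 + 11*s + 30)/(s^2 - 9*s + 14)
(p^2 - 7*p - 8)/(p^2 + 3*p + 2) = (p - 8)/(p + 2)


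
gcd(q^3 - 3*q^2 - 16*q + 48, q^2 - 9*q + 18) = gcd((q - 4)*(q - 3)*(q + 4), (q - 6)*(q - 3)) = q - 3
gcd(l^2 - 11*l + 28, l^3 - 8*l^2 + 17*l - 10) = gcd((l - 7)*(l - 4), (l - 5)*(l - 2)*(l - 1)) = 1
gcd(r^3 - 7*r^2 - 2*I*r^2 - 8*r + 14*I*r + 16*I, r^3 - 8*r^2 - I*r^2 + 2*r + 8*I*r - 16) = r^2 + r*(-8 - 2*I) + 16*I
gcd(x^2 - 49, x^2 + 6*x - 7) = x + 7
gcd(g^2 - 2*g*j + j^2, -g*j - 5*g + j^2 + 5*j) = g - j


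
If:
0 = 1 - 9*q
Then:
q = 1/9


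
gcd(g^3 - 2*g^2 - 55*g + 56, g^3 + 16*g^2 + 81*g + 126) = g + 7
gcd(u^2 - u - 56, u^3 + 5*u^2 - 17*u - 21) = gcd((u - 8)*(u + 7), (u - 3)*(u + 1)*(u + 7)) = u + 7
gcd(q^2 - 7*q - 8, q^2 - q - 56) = q - 8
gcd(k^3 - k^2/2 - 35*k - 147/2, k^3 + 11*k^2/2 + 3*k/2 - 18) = k + 3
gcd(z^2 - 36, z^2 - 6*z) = z - 6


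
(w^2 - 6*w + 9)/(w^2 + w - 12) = (w - 3)/(w + 4)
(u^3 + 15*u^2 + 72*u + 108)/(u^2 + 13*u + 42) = (u^2 + 9*u + 18)/(u + 7)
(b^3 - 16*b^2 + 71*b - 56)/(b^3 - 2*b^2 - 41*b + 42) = (b - 8)/(b + 6)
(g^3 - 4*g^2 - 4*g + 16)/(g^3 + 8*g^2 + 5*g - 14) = (g^2 - 6*g + 8)/(g^2 + 6*g - 7)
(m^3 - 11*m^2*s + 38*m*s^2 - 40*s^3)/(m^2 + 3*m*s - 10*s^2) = (m^2 - 9*m*s + 20*s^2)/(m + 5*s)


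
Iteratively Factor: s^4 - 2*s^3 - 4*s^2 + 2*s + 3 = (s + 1)*(s^3 - 3*s^2 - s + 3) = (s + 1)^2*(s^2 - 4*s + 3) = (s - 3)*(s + 1)^2*(s - 1)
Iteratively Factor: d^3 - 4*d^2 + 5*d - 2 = (d - 2)*(d^2 - 2*d + 1) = (d - 2)*(d - 1)*(d - 1)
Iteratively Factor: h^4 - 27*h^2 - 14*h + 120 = (h + 4)*(h^3 - 4*h^2 - 11*h + 30) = (h - 5)*(h + 4)*(h^2 + h - 6) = (h - 5)*(h - 2)*(h + 4)*(h + 3)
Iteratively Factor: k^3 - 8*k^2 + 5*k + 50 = (k - 5)*(k^2 - 3*k - 10) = (k - 5)*(k + 2)*(k - 5)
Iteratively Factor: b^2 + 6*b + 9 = (b + 3)*(b + 3)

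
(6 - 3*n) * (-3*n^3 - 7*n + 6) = 9*n^4 - 18*n^3 + 21*n^2 - 60*n + 36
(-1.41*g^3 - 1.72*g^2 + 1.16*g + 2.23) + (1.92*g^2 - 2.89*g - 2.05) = -1.41*g^3 + 0.2*g^2 - 1.73*g + 0.18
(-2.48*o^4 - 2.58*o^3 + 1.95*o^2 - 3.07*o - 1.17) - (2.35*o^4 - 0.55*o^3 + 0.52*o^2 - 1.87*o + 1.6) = -4.83*o^4 - 2.03*o^3 + 1.43*o^2 - 1.2*o - 2.77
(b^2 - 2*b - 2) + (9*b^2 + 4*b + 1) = 10*b^2 + 2*b - 1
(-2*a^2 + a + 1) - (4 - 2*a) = -2*a^2 + 3*a - 3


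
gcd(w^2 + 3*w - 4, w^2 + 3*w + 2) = 1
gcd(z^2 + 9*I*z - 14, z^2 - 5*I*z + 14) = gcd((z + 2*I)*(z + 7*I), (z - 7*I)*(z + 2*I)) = z + 2*I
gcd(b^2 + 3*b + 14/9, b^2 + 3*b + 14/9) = b^2 + 3*b + 14/9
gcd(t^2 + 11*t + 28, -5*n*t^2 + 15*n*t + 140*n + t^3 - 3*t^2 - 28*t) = t + 4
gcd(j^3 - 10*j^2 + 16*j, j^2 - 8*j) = j^2 - 8*j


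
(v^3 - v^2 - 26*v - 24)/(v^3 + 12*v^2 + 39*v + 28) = (v - 6)/(v + 7)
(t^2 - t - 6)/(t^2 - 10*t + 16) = (t^2 - t - 6)/(t^2 - 10*t + 16)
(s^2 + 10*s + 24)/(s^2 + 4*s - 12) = (s + 4)/(s - 2)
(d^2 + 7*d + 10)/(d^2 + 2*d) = (d + 5)/d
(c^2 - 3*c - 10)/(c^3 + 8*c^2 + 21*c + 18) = (c - 5)/(c^2 + 6*c + 9)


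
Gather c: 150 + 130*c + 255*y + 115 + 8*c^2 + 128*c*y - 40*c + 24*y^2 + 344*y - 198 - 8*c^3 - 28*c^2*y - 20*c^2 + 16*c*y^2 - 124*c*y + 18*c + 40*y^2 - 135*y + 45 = -8*c^3 + c^2*(-28*y - 12) + c*(16*y^2 + 4*y + 108) + 64*y^2 + 464*y + 112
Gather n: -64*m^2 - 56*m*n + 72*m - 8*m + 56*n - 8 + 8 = -64*m^2 + 64*m + n*(56 - 56*m)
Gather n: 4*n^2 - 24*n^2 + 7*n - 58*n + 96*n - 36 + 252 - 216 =-20*n^2 + 45*n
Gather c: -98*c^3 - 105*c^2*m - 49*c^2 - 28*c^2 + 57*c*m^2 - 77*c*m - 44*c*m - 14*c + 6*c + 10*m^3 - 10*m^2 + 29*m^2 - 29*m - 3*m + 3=-98*c^3 + c^2*(-105*m - 77) + c*(57*m^2 - 121*m - 8) + 10*m^3 + 19*m^2 - 32*m + 3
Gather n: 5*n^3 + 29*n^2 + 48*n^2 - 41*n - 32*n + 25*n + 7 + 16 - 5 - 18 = 5*n^3 + 77*n^2 - 48*n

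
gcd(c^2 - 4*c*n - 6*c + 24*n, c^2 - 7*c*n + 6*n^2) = 1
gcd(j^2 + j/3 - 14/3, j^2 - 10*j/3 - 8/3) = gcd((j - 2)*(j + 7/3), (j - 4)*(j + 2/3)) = 1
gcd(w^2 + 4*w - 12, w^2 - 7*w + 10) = w - 2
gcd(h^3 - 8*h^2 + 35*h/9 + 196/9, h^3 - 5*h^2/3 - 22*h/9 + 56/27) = h^2 - h - 28/9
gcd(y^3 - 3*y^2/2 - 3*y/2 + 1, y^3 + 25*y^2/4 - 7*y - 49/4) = y + 1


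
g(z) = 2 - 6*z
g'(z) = -6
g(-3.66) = 23.96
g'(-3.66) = -6.00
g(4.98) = -27.88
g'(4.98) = -6.00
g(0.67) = -2.02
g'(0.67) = -6.00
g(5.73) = -32.38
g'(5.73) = -6.00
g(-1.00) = 8.00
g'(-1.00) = -6.00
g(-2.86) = 19.16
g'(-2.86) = -6.00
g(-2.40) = 16.40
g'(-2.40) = -6.00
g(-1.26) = 9.56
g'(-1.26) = -6.00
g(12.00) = -70.00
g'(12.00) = -6.00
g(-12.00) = 74.00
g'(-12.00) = -6.00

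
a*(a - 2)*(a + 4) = a^3 + 2*a^2 - 8*a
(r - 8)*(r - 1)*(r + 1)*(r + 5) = r^4 - 3*r^3 - 41*r^2 + 3*r + 40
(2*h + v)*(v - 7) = 2*h*v - 14*h + v^2 - 7*v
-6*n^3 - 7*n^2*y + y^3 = (-3*n + y)*(n + y)*(2*n + y)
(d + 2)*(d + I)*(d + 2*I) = d^3 + 2*d^2 + 3*I*d^2 - 2*d + 6*I*d - 4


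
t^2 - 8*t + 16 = (t - 4)^2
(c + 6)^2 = c^2 + 12*c + 36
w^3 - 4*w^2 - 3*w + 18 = (w - 3)^2*(w + 2)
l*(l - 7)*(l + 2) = l^3 - 5*l^2 - 14*l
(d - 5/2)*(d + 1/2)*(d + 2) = d^3 - 21*d/4 - 5/2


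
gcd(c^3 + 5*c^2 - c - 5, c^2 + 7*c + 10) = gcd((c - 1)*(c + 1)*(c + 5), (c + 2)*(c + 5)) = c + 5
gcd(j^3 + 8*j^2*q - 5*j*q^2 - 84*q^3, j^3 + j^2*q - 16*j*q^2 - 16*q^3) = j + 4*q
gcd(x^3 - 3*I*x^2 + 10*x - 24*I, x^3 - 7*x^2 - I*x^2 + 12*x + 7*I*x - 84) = x^2 - I*x + 12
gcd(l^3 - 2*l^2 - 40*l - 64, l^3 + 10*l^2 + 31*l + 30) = l + 2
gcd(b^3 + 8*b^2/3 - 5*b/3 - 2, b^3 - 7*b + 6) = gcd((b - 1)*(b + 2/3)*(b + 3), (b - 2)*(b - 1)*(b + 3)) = b^2 + 2*b - 3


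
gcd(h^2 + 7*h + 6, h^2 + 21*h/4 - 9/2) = h + 6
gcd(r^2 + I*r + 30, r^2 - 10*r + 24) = 1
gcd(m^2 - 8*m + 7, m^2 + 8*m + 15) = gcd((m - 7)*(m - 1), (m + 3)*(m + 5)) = 1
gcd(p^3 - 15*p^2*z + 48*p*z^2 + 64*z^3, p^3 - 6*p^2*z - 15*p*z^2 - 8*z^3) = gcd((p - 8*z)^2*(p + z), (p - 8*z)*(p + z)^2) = -p^2 + 7*p*z + 8*z^2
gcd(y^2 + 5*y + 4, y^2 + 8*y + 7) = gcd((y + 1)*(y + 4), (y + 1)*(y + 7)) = y + 1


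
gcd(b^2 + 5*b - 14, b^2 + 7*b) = b + 7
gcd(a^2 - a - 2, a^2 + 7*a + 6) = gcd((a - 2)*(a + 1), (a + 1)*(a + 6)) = a + 1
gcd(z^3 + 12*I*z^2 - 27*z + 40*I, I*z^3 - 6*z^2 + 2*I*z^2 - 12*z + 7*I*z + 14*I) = z - I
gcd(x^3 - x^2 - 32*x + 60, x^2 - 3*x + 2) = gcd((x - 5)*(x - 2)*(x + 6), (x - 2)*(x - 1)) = x - 2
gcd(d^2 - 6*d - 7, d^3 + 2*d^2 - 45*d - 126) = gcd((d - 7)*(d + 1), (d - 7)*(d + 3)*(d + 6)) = d - 7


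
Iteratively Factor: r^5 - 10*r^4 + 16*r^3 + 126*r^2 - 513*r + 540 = (r - 3)*(r^4 - 7*r^3 - 5*r^2 + 111*r - 180) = (r - 5)*(r - 3)*(r^3 - 2*r^2 - 15*r + 36) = (r - 5)*(r - 3)^2*(r^2 + r - 12) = (r - 5)*(r - 3)^2*(r + 4)*(r - 3)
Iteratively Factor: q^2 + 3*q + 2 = (q + 2)*(q + 1)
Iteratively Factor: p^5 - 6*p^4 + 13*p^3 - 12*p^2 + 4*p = (p - 2)*(p^4 - 4*p^3 + 5*p^2 - 2*p) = (p - 2)*(p - 1)*(p^3 - 3*p^2 + 2*p) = p*(p - 2)*(p - 1)*(p^2 - 3*p + 2) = p*(p - 2)*(p - 1)^2*(p - 2)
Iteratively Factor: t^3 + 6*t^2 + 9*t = (t + 3)*(t^2 + 3*t) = t*(t + 3)*(t + 3)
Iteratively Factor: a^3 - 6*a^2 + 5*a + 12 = (a + 1)*(a^2 - 7*a + 12) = (a - 3)*(a + 1)*(a - 4)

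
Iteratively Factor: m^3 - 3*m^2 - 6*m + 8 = (m - 1)*(m^2 - 2*m - 8) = (m - 1)*(m + 2)*(m - 4)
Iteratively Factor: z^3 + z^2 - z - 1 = (z - 1)*(z^2 + 2*z + 1) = (z - 1)*(z + 1)*(z + 1)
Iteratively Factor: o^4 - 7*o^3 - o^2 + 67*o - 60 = (o - 5)*(o^3 - 2*o^2 - 11*o + 12) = (o - 5)*(o - 1)*(o^2 - o - 12) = (o - 5)*(o - 1)*(o + 3)*(o - 4)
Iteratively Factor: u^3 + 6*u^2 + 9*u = (u)*(u^2 + 6*u + 9) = u*(u + 3)*(u + 3)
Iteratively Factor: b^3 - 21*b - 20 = (b + 1)*(b^2 - b - 20) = (b - 5)*(b + 1)*(b + 4)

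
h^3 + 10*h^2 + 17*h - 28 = (h - 1)*(h + 4)*(h + 7)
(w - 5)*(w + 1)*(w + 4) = w^3 - 21*w - 20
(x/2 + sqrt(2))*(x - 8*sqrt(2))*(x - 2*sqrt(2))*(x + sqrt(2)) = x^4/2 - 7*sqrt(2)*x^3/2 - 12*x^2 + 28*sqrt(2)*x + 64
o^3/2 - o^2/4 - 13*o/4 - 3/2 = (o/2 + 1)*(o - 3)*(o + 1/2)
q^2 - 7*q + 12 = (q - 4)*(q - 3)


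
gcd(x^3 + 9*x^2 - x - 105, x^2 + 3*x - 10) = x + 5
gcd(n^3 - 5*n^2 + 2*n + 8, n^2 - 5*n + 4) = n - 4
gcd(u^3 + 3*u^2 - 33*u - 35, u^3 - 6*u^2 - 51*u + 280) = u^2 + 2*u - 35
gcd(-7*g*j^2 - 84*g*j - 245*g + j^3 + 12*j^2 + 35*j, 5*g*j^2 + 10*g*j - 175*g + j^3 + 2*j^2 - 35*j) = j + 7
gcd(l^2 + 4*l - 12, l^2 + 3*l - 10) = l - 2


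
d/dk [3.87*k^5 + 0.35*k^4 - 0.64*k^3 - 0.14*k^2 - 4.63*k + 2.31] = 19.35*k^4 + 1.4*k^3 - 1.92*k^2 - 0.28*k - 4.63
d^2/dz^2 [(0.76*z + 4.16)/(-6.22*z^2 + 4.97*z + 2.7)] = ((0.76*z + 4.16)*(12.44*z - 4.97)*(24.88*z - 9.94) + (28.3632*z + 44.196)*(-6.22*z^2 + 4.97*z + 2.7))/(-6.22*z^2 + 4.97*z + 2.7)^3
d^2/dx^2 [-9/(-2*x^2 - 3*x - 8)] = 18*(-4*x^2 - 6*x + (4*x + 3)^2 - 16)/(2*x^2 + 3*x + 8)^3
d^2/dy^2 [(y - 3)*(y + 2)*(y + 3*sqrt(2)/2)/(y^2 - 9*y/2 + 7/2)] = 4*(25*y^3 + 21*sqrt(2)*y^3 - 171*sqrt(2)*y^2 - 147*y^2 + 399*y + 549*sqrt(2)*y - 624*sqrt(2) - 427)/(8*y^6 - 108*y^5 + 570*y^4 - 1485*y^3 + 1995*y^2 - 1323*y + 343)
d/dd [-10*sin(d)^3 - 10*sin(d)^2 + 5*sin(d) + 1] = 5*(-6*sin(d)^2 - 4*sin(d) + 1)*cos(d)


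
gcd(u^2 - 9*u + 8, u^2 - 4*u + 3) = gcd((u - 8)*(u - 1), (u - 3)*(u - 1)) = u - 1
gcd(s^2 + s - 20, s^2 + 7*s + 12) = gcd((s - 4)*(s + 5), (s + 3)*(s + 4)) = 1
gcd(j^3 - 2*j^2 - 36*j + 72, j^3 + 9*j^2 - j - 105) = 1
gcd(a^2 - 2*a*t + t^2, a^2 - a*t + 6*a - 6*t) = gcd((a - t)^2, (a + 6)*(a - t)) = -a + t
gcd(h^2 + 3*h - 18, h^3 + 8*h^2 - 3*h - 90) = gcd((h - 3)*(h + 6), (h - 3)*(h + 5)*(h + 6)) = h^2 + 3*h - 18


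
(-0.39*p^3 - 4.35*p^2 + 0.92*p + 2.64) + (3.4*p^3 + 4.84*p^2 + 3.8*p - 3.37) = 3.01*p^3 + 0.49*p^2 + 4.72*p - 0.73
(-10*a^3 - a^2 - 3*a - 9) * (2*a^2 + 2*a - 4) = -20*a^5 - 22*a^4 + 32*a^3 - 20*a^2 - 6*a + 36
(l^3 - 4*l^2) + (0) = l^3 - 4*l^2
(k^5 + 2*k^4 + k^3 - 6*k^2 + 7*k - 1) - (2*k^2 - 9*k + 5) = k^5 + 2*k^4 + k^3 - 8*k^2 + 16*k - 6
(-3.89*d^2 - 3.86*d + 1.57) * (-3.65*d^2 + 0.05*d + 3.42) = 14.1985*d^4 + 13.8945*d^3 - 19.2273*d^2 - 13.1227*d + 5.3694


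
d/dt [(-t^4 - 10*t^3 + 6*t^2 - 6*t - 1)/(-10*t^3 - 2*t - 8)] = (5*t^6 + 33*t^4 - 24*t^3 + 99*t^2 - 48*t + 23)/(2*(25*t^6 + 10*t^4 + 40*t^3 + t^2 + 8*t + 16))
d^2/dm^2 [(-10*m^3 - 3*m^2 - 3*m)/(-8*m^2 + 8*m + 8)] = 13*m*(2*m^2 + 3*m + 3)/(4*(m^6 - 3*m^5 + 5*m^3 - 3*m - 1))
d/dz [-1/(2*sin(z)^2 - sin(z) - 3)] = (4*sin(z) - 1)*cos(z)/(sin(z) + cos(2*z) + 2)^2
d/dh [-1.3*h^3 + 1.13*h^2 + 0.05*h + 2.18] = -3.9*h^2 + 2.26*h + 0.05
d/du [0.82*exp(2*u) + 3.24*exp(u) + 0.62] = (1.64*exp(u) + 3.24)*exp(u)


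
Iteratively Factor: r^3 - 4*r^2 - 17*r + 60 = (r - 3)*(r^2 - r - 20) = (r - 5)*(r - 3)*(r + 4)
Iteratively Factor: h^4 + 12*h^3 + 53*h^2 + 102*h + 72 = (h + 3)*(h^3 + 9*h^2 + 26*h + 24) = (h + 3)^2*(h^2 + 6*h + 8) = (h + 2)*(h + 3)^2*(h + 4)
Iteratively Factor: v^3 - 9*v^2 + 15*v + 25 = (v - 5)*(v^2 - 4*v - 5) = (v - 5)*(v + 1)*(v - 5)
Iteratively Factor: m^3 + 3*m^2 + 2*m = (m + 2)*(m^2 + m) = (m + 1)*(m + 2)*(m)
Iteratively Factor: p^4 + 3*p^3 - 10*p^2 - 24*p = (p + 4)*(p^3 - p^2 - 6*p) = (p + 2)*(p + 4)*(p^2 - 3*p) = (p - 3)*(p + 2)*(p + 4)*(p)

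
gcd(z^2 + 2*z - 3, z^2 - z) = z - 1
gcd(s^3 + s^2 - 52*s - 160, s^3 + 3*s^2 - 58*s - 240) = s^2 - 3*s - 40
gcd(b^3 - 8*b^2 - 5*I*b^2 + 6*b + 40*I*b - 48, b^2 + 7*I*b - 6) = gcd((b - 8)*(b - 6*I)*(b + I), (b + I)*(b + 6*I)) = b + I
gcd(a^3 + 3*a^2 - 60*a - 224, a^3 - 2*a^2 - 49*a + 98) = a + 7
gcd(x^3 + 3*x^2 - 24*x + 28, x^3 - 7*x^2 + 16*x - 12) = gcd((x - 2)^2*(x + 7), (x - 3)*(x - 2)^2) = x^2 - 4*x + 4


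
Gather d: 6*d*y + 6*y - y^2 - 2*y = 6*d*y - y^2 + 4*y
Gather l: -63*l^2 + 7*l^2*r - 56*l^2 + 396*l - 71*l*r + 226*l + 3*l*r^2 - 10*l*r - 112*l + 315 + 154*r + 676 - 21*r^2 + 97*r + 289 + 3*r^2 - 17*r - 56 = l^2*(7*r - 119) + l*(3*r^2 - 81*r + 510) - 18*r^2 + 234*r + 1224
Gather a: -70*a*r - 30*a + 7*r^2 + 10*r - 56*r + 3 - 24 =a*(-70*r - 30) + 7*r^2 - 46*r - 21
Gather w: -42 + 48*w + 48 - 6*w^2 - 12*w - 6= -6*w^2 + 36*w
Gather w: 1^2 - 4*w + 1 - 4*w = 2 - 8*w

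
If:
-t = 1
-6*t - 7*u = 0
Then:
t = -1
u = 6/7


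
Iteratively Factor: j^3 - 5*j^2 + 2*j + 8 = (j - 4)*(j^2 - j - 2) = (j - 4)*(j - 2)*(j + 1)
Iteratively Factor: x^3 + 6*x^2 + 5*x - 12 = (x - 1)*(x^2 + 7*x + 12) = (x - 1)*(x + 4)*(x + 3)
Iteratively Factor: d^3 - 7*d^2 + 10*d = (d - 5)*(d^2 - 2*d) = (d - 5)*(d - 2)*(d)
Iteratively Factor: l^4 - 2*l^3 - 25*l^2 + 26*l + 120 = (l + 4)*(l^3 - 6*l^2 - l + 30) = (l - 5)*(l + 4)*(l^2 - l - 6) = (l - 5)*(l + 2)*(l + 4)*(l - 3)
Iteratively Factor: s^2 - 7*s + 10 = (s - 5)*(s - 2)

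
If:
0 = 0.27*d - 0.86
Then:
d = 3.19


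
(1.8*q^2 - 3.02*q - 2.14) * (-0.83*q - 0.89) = -1.494*q^3 + 0.9046*q^2 + 4.464*q + 1.9046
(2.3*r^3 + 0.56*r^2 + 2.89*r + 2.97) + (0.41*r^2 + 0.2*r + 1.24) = 2.3*r^3 + 0.97*r^2 + 3.09*r + 4.21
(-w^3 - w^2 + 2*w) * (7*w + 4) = -7*w^4 - 11*w^3 + 10*w^2 + 8*w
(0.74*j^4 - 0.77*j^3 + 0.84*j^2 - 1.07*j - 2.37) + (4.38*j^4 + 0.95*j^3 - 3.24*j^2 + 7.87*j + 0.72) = 5.12*j^4 + 0.18*j^3 - 2.4*j^2 + 6.8*j - 1.65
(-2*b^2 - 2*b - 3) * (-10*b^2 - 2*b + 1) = 20*b^4 + 24*b^3 + 32*b^2 + 4*b - 3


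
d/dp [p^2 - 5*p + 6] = 2*p - 5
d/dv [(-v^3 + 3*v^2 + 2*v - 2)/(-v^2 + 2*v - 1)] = (v^3 - 3*v^2 + 8*v - 2)/(v^3 - 3*v^2 + 3*v - 1)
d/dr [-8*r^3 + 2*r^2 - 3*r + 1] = -24*r^2 + 4*r - 3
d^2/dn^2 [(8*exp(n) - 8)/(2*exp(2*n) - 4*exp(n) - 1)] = (32*exp(4*n) - 64*exp(3*n) + 288*exp(2*n) - 224*exp(n) + 40)*exp(n)/(8*exp(6*n) - 48*exp(5*n) + 84*exp(4*n) - 16*exp(3*n) - 42*exp(2*n) - 12*exp(n) - 1)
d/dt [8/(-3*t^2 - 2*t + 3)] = 16*(3*t + 1)/(3*t^2 + 2*t - 3)^2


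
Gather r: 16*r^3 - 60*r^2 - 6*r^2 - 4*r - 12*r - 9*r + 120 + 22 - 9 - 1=16*r^3 - 66*r^2 - 25*r + 132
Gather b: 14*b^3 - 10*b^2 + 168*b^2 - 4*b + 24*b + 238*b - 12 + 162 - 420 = 14*b^3 + 158*b^2 + 258*b - 270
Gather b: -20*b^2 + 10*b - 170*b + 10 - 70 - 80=-20*b^2 - 160*b - 140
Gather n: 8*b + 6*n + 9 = 8*b + 6*n + 9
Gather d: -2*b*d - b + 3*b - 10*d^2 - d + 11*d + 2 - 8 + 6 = 2*b - 10*d^2 + d*(10 - 2*b)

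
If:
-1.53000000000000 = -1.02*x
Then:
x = 1.50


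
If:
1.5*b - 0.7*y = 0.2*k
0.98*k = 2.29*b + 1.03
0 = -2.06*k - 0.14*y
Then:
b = -0.42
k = 0.06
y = -0.92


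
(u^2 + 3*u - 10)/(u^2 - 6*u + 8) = (u + 5)/(u - 4)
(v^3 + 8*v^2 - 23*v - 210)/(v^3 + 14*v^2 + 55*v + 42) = (v - 5)/(v + 1)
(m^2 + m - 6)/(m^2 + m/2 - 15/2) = 2*(m - 2)/(2*m - 5)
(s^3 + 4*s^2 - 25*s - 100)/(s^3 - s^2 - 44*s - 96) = (s^2 - 25)/(s^2 - 5*s - 24)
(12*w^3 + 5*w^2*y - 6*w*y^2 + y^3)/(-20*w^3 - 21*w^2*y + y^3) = (12*w^2 - 7*w*y + y^2)/(-20*w^2 - w*y + y^2)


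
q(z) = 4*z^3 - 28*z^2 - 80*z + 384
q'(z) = 12*z^2 - 56*z - 80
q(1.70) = 186.73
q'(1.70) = -140.52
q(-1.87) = 409.53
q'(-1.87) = 66.68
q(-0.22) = 400.20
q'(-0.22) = -67.10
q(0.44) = 343.72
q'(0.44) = -102.32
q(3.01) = -1.40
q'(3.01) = -139.84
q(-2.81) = 298.96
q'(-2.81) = 172.11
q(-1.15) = 432.89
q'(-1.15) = 0.27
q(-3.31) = 196.97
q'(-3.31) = 236.83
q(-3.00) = 264.00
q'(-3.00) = 196.00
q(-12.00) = -9600.00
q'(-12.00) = 2320.00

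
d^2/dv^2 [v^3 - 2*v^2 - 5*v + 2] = 6*v - 4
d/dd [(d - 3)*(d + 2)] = 2*d - 1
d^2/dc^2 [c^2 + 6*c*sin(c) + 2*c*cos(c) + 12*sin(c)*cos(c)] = -6*c*sin(c) - 2*c*cos(c) - 4*sin(c) - 24*sin(2*c) + 12*cos(c) + 2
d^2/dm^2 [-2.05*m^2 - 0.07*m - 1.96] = -4.10000000000000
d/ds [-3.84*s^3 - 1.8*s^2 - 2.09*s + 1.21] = -11.52*s^2 - 3.6*s - 2.09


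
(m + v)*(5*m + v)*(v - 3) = 5*m^2*v - 15*m^2 + 6*m*v^2 - 18*m*v + v^3 - 3*v^2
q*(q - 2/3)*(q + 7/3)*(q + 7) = q^4 + 26*q^3/3 + 91*q^2/9 - 98*q/9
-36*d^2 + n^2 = (-6*d + n)*(6*d + n)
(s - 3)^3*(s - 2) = s^4 - 11*s^3 + 45*s^2 - 81*s + 54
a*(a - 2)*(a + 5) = a^3 + 3*a^2 - 10*a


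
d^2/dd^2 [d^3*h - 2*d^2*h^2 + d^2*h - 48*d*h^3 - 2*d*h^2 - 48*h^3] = 2*h*(3*d - 2*h + 1)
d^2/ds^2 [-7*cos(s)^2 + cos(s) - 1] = -cos(s) + 14*cos(2*s)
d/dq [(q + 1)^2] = 2*q + 2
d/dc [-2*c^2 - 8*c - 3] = -4*c - 8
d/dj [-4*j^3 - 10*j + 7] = -12*j^2 - 10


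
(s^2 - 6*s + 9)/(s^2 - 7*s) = (s^2 - 6*s + 9)/(s*(s - 7))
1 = 1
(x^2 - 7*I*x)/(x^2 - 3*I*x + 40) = x*(x - 7*I)/(x^2 - 3*I*x + 40)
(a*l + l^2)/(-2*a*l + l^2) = (-a - l)/(2*a - l)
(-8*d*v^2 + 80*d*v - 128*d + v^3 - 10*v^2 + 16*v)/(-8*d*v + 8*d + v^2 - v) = (v^2 - 10*v + 16)/(v - 1)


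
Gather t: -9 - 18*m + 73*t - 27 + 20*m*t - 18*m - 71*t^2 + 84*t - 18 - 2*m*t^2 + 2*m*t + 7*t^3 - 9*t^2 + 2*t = -36*m + 7*t^3 + t^2*(-2*m - 80) + t*(22*m + 159) - 54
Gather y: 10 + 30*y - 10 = 30*y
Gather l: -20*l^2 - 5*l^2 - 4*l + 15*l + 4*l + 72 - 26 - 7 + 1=-25*l^2 + 15*l + 40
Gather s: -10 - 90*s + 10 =-90*s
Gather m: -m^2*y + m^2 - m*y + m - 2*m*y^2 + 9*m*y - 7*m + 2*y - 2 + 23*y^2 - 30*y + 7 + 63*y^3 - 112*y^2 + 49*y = m^2*(1 - y) + m*(-2*y^2 + 8*y - 6) + 63*y^3 - 89*y^2 + 21*y + 5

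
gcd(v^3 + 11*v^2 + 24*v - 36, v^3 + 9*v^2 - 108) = v^2 + 12*v + 36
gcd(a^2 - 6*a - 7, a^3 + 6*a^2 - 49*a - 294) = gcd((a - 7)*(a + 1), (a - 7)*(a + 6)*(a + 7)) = a - 7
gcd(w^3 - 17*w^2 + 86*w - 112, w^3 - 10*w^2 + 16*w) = w^2 - 10*w + 16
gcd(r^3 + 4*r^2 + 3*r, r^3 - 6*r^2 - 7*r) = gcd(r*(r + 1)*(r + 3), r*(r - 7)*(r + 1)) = r^2 + r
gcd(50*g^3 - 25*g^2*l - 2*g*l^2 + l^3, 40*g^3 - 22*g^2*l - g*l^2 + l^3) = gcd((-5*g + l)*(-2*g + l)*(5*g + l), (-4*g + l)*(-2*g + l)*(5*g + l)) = 10*g^2 - 3*g*l - l^2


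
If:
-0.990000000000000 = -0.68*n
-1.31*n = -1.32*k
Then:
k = 1.44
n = 1.46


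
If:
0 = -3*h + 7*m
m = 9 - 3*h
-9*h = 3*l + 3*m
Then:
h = 21/8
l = -9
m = 9/8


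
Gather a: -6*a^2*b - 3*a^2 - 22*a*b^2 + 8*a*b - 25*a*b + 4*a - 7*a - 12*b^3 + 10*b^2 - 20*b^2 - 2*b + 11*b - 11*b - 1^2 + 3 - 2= a^2*(-6*b - 3) + a*(-22*b^2 - 17*b - 3) - 12*b^3 - 10*b^2 - 2*b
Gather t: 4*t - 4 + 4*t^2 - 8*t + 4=4*t^2 - 4*t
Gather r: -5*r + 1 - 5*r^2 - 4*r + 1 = -5*r^2 - 9*r + 2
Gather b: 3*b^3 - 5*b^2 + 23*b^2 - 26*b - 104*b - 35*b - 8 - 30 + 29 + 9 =3*b^3 + 18*b^2 - 165*b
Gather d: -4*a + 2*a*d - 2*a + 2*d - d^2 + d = -6*a - d^2 + d*(2*a + 3)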